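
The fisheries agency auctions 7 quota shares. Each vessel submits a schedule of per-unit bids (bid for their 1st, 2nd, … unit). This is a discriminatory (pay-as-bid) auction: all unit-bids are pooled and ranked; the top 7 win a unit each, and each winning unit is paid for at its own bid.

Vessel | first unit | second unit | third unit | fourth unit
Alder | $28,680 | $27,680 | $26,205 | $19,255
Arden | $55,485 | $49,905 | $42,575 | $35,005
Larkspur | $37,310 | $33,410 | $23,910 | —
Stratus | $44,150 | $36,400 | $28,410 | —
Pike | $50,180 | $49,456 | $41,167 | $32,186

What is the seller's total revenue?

Merging the schedules and taking the best 7: 55,485 (Arden-1), 50,180 (Pike-1), 49,905 (Arden-2), 49,456 (Pike-2), 44,150 (Stratus-1), 42,575 (Arden-3), 41,167 (Pike-3)
Next rejected bid: $37,310 (not a price — pay-as-bid).
Each winning unit pays its own bid.
Revenue = 55,485 + 50,180 + 49,905 + 49,456 + 44,150 + 42,575 + 41,167 = $332,918.

Total revenue: $332,918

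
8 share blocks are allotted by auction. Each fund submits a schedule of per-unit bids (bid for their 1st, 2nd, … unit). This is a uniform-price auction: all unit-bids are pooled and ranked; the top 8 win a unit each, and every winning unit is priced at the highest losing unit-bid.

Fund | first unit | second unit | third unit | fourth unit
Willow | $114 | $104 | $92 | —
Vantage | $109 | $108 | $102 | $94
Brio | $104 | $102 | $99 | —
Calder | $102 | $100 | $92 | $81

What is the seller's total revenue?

Total revenue: $800

Pooled unit-bids ranked (top 8): 114 (Willow-1), 109 (Vantage-1), 108 (Vantage-2), 104 (Willow-2), 104 (Brio-1), 102 (Vantage-3), 102 (Brio-2), 102 (Calder-1)
The (k+1)-th unit-bid is $100.
Allocation: Brio 2, Calder 1, Vantage 3, Willow 2. Every unit priced at $100.
Revenue = 8 × 100 = $800.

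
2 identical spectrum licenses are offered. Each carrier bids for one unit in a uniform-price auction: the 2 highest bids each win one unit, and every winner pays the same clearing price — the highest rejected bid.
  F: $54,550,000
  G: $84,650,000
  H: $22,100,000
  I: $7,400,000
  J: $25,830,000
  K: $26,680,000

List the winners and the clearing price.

Bids ranked high→low: 84,650,000 (G), 54,550,000 (F), 26,680,000 (K), 25,830,000 (J), …
Top 2: G, F.
Highest unsuccessful bid: $26,680,000 → clearing price.

G, F; each pays $26,680,000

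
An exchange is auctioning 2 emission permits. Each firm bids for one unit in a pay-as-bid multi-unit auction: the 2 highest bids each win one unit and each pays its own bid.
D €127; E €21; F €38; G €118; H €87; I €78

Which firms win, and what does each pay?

Bids ranked high→low: 127 (D), 118 (G), 87 (H), 78 (I), …
Winners (2 units): D, G.
Each winner pays its own bid: D €127, G €118.

D €127, G €118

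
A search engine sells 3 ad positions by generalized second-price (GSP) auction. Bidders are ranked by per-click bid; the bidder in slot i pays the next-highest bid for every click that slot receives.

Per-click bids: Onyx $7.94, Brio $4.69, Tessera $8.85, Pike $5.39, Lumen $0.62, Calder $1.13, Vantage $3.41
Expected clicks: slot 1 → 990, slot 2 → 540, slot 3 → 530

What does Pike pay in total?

Per-click bids in order: $8.85 (Tessera) > $7.94 (Onyx) > $5.39 (Pike) > $4.69 (Brio) > …
Pike holds slot 3 → pays next bid $4.69 × 530 clicks = $2485.70.

Pike pays $2485.70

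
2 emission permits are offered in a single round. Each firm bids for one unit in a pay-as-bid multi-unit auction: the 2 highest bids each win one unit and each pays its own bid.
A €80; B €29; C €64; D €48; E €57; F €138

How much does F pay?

F pays €138

Sorting: 138 (F), 80 (A), 64 (C), 57 (E), …
The 2 highest are F, A.
F wins → own bid €138.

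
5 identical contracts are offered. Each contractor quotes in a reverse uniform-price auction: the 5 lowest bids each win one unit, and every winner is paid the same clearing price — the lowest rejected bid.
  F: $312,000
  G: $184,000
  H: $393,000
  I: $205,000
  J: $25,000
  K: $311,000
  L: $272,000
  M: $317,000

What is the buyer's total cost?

Ordering the bids: 25,000 (J), 184,000 (G), 205,000 (I), 272,000 (L), 311,000 (K), 312,000 (F), 317,000 (M), …
The 5 lowest are J, G, I, L, K.
First losing bid is F's $312,000, which sets the uniform price.
Total cost = 5 × $312,000 = $1,560,000.

Total cost: $1,560,000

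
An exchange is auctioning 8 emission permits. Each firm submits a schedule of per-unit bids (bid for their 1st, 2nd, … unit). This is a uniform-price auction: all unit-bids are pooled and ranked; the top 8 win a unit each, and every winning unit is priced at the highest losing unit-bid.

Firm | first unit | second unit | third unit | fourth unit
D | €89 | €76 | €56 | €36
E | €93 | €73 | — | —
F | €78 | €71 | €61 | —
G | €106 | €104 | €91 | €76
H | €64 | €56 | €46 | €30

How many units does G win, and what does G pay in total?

G: 4 units, pays €292

Pooled unit-bids ranked (top 8): 106 (G-1), 104 (G-2), 93 (E-1), 91 (G-3), 89 (D-1), 78 (F-1), 76 (D-2), 76 (G-4)
The (k+1)-th unit-bid is €73.
G wins 4 unit(s) at €73 each.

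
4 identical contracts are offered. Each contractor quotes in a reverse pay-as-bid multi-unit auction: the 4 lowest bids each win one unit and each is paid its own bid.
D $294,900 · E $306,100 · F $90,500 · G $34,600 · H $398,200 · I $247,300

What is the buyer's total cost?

Total cost: $667,300

Ordering the bids: 34,600 (G), 90,500 (F), 247,300 (I), 294,900 (D), 306,100 (E), 398,200 (H)
Winners (4 units): G, F, I, D.
Total cost = 34,600 + 90,500 + 247,300 + 294,900 = $667,300.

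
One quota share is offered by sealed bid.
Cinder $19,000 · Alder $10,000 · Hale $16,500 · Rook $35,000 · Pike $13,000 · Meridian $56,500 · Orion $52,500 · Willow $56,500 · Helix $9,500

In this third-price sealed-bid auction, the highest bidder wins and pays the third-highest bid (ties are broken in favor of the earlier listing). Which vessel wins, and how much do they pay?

Meridian pays $52,500

Bids ranked: 56,500 (Meridian) > 56,500 (Willow) > 52,500 (Orion) > 35,000 (Rook) > 19,000 (Cinder) > 16,500 (Hale) > …
Tie at $56,500 → Meridian wins by tie-break.
Meridian wins; payment is bid #3 in the ranking = $52,500.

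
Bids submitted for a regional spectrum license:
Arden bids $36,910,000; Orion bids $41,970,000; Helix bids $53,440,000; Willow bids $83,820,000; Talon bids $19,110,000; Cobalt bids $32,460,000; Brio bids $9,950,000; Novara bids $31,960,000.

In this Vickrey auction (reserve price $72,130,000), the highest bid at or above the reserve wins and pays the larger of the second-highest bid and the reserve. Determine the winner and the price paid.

Vickrey auction (reserve price $72,130,000): the highest bid at or above the reserve wins and pays the larger of the second-highest bid and the reserve.
Bids ranked: 83,820,000 (Willow) > 53,440,000 (Helix) > 41,970,000 (Orion) > 36,910,000 (Arden) > 32,460,000 (Cobalt) > 31,960,000 (Novara) > …
Willow has the top bid at or above the reserve ($83,820,000).
Second-highest bid $53,440,000 is below the reserve $72,130,000, so the reserve binds → payment $72,130,000.

Willow pays $72,130,000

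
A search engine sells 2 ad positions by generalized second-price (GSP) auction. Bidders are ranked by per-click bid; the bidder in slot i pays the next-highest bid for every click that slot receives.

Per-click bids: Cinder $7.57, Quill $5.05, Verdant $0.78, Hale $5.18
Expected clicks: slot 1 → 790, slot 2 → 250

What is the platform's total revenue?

Per-click bids in order: $7.57 (Cinder) > $5.18 (Hale) > $5.05 (Quill) > …
Slot 1: Cinder pays $5.18 × 790 = $4092.20
Slot 2: Hale pays $5.05 × 250 = $1262.50
Total = $5354.70

Total revenue: $5354.70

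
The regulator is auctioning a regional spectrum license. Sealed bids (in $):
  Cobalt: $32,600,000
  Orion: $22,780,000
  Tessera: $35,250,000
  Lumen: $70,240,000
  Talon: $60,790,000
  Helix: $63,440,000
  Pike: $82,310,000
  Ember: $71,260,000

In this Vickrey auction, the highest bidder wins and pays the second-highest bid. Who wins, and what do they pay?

Bids ranked: 82,310,000 (Pike) > 71,260,000 (Ember) > 70,240,000 (Lumen) > 63,440,000 (Helix) > 60,790,000 (Talon) > 35,250,000 (Tessera) > …
Pike wins with the highest bid; price is set by the runner-up at $71,260,000.

Pike pays $71,260,000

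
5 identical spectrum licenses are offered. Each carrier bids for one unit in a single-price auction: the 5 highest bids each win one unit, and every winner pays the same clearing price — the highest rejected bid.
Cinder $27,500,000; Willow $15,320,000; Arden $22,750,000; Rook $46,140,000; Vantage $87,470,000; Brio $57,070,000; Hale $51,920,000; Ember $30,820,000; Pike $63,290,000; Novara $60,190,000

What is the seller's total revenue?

Total revenue: $230,700,000

Bids ranked high→low: 87,470,000 (Vantage), 63,290,000 (Pike), 60,190,000 (Novara), 57,070,000 (Brio), 51,920,000 (Hale), 46,140,000 (Rook), 30,820,000 (Ember), …
Winners (5 units): Vantage, Pike, Novara, Brio, Hale.
Clearing price = highest rejected bid = $46,140,000.
Total revenue = 5 × $46,140,000 = $230,700,000.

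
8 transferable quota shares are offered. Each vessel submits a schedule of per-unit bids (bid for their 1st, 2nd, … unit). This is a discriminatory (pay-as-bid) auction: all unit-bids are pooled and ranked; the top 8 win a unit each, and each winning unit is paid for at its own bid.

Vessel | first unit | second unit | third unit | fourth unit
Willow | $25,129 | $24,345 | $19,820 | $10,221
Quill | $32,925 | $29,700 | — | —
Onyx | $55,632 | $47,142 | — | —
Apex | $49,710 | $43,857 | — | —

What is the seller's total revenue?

Pooled unit-bids ranked (top 8): 55,632 (Onyx-1), 49,710 (Apex-1), 47,142 (Onyx-2), 43,857 (Apex-2), 32,925 (Quill-1), 29,700 (Quill-2), 25,129 (Willow-1), 24,345 (Willow-2)
Next rejected bid: $19,820 (not a price — pay-as-bid).
Each winning unit pays its own bid.
Revenue = 55,632 + 49,710 + 47,142 + 43,857 + 32,925 + 29,700 + 25,129 + 24,345 = $308,440.

Total revenue: $308,440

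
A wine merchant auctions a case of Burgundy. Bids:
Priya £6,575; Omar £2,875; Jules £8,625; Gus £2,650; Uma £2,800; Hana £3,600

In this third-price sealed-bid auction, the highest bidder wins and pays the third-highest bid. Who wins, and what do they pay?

Bids ranked: 8,625 (Jules) > 6,575 (Priya) > 3,600 (Hana) > 2,875 (Omar) > 2,800 (Uma) > 2,650 (Gus)
Jules wins; payment is bid #3 in the ranking = £3,600.

Jules pays £3,600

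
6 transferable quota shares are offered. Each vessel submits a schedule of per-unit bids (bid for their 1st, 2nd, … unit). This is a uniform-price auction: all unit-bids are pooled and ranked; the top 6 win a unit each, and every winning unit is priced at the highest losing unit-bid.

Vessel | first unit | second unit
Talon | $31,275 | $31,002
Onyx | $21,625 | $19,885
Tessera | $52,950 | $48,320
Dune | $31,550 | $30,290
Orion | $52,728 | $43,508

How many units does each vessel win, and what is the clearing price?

Pooled unit-bids ranked (top 6): 52,950 (Tessera-1), 52,728 (Orion-1), 48,320 (Tessera-2), 43,508 (Orion-2), 31,550 (Dune-1), 31,275 (Talon-1)
Highest rejected unit-bid = $31,002.
Allocation: Dune 1, Orion 2, Talon 1, Tessera 2.

Dune 1, Orion 2, Talon 1, Tessera 2; clearing price $31,002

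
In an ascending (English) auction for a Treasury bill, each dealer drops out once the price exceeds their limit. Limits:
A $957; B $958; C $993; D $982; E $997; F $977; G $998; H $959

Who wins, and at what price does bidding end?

G wins at $997

Limits in order: 998 (G) > 997 (E) > 993 (C) > 982 (D) > 977 (F) > 959 (H) > …
Once the price passes $997, only G is left; the hammer falls at E's limit of $997.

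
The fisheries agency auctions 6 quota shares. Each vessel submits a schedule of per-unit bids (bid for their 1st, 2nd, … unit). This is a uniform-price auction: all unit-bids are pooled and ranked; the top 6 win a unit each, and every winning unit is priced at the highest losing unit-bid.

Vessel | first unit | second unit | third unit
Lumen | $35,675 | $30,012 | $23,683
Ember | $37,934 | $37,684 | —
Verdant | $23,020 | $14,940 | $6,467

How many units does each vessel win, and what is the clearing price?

Pooled unit-bids ranked (top 6): 37,934 (Ember-1), 37,684 (Ember-2), 35,675 (Lumen-1), 30,012 (Lumen-2), 23,683 (Lumen-3), 23,020 (Verdant-1)
First bid not allocated: $14,940.
Allocation: Ember 2, Lumen 3, Verdant 1.

Ember 2, Lumen 3, Verdant 1; clearing price $14,940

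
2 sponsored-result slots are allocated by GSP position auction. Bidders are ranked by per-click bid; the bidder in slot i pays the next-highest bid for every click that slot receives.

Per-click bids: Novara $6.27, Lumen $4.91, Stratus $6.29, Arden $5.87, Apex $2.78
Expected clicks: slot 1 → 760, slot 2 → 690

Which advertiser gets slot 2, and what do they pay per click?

Novara; $5.87 per click

Sorting advertisers: $6.29 (Stratus) > $6.27 (Novara) > $5.87 (Arden) > …
Slot 2 goes to the second-ranked bidder, Novara, who pays the next bid down: $5.87/click.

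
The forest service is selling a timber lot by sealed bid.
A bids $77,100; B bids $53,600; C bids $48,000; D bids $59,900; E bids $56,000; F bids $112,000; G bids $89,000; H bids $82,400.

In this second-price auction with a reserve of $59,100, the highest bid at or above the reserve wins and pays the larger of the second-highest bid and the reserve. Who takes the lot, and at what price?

F pays $89,000

Bids in order: 112,000 (F) > 89,000 (G) > 82,400 (H) > 77,100 (A) > 59,900 (D) > 56,000 (E) > …
F has the top bid at or above the reserve ($112,000).
max(second-highest $89,000, reserve $59,100) = $89,000; the reserve does not bind.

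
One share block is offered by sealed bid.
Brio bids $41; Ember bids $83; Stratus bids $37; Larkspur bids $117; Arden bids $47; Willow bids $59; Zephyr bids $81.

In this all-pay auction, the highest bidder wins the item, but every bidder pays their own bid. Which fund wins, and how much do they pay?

Bids ranked: 117 (Larkspur) > 83 (Ember) > 81 (Zephyr) > 59 (Willow) > 47 (Arden) > 41 (Brio) > …
Larkspur is highest and takes the item; every bidder forfeits their bid.

Larkspur pays $117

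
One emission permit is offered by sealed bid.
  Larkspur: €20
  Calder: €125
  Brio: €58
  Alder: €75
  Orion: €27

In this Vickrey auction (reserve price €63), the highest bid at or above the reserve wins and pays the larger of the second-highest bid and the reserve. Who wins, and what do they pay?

Rule: the highest bid at or above the reserve wins and pays the larger of the second-highest bid and the reserve.
Bids ranked: 125 (Calder) > 75 (Alder) > 58 (Brio) > 27 (Orion) > 20 (Larkspur)
Calder has the top bid at or above the reserve (€125).
Second-highest bid €75 exceeds the reserve €63 → payment €75.

Calder pays €75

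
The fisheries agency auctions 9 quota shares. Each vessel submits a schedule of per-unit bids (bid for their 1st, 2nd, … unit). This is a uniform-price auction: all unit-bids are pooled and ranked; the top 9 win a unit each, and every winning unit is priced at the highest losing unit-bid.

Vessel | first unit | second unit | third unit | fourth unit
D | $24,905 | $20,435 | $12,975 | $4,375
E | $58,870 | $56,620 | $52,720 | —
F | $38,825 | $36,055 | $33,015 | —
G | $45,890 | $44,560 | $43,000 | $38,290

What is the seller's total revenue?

All unit-bids, highest first — top 9: 58,870 (E-1), 56,620 (E-2), 52,720 (E-3), 45,890 (G-1), 44,560 (G-2), 43,000 (G-3), 38,825 (F-1), 38,290 (G-4), 36,055 (F-2)
First bid not allocated: $33,015.
Allocation: E 3, F 2, G 4. Every unit priced at $33,015.
Revenue = 9 × 33,015 = $297,135.

Total revenue: $297,135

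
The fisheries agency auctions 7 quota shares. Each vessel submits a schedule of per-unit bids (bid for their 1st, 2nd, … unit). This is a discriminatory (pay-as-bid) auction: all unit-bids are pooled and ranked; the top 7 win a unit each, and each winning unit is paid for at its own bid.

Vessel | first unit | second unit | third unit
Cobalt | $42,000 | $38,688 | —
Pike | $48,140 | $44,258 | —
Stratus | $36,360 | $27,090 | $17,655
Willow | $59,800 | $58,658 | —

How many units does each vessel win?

All unit-bids, highest first — top 7: 59,800 (Willow-1), 58,658 (Willow-2), 48,140 (Pike-1), 44,258 (Pike-2), 42,000 (Cobalt-1), 38,688 (Cobalt-2), 36,360 (Stratus-1)
Next rejected bid: $27,090 (not a price — pay-as-bid).
Allocation: Cobalt 2, Pike 2, Stratus 1, Willow 2.

Cobalt 2, Pike 2, Stratus 1, Willow 2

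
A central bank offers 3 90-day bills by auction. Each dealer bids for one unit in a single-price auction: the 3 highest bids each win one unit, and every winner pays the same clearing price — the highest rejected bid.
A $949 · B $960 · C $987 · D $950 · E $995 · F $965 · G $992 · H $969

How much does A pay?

Ordering the bids: 995 (E), 992 (G), 987 (C), 969 (H), 965 (F), …
The 3 highest are E, G, C.
Clearing price = highest rejected bid = $969.
A does not win → pays $0.

A pays $0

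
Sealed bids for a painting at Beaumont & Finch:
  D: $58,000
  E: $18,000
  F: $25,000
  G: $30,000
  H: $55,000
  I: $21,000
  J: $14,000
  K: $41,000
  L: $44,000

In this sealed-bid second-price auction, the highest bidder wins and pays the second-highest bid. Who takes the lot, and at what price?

D pays $55,000

Sealed-bid second-price auction: the highest bidder wins and pays the second-highest bid.
Bids in order: 58,000 (D) > 55,000 (H) > 44,000 (L) > 41,000 (K) > 30,000 (G) > 25,000 (F) > …
Second-price: D pays H's bid of $55,000.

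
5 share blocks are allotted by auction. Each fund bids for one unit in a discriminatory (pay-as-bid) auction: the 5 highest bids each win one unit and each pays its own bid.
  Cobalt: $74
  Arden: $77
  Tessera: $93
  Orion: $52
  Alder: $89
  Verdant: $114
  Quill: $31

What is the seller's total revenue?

Total revenue: $447

Ordering the bids: 114 (Verdant), 93 (Tessera), 89 (Alder), 77 (Arden), 74 (Cobalt), 52 (Orion), 31 (Quill)
Winners (5 units): Verdant, Tessera, Alder, Arden, Cobalt.
Total revenue = 114 + 93 + 89 + 77 + 74 = $447.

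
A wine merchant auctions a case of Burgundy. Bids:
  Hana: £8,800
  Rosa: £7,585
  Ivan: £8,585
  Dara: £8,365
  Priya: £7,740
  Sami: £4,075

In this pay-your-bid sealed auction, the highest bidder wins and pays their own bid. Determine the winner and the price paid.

Hana pays £8,800

Bids in order: 8,800 (Hana) > 8,585 (Ivan) > 8,365 (Dara) > 7,740 (Priya) > 7,585 (Rosa) > 4,075 (Sami)
Hana is highest → pays own bid, £8,800.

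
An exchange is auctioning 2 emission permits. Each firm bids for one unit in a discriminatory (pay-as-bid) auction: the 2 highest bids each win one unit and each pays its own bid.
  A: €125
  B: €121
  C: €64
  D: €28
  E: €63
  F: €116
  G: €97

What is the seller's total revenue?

Sorting: 125 (A), 121 (B), 116 (F), 97 (G), …
Winners (2 units): A, B.
Total revenue = 125 + 121 = €246.

Total revenue: €246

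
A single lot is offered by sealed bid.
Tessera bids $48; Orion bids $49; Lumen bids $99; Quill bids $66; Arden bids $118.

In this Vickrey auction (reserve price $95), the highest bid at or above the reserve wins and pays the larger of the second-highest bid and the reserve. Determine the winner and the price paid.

Arden pays $99

Bids ranked: 118 (Arden) > 99 (Lumen) > 66 (Quill) > 49 (Orion) > 48 (Tessera)
Highest eligible bid: Arden at $118.
max(second-highest $99, reserve $95) = $99; the reserve does not bind.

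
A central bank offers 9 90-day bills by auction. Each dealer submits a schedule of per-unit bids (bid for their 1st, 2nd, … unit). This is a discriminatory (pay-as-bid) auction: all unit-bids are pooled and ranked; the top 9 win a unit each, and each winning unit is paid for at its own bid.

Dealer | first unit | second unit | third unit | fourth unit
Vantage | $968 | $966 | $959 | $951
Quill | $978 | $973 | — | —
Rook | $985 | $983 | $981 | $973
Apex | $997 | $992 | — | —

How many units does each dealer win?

All unit-bids, highest first — top 9: 997 (Apex-1), 992 (Apex-2), 985 (Rook-1), 983 (Rook-2), 981 (Rook-3), 978 (Quill-1), 973 (Quill-2), 973 (Rook-4), 968 (Vantage-1)
Next rejected bid: $966 (not a price — pay-as-bid).
Allocation: Apex 2, Quill 2, Rook 4, Vantage 1.

Apex 2, Quill 2, Rook 4, Vantage 1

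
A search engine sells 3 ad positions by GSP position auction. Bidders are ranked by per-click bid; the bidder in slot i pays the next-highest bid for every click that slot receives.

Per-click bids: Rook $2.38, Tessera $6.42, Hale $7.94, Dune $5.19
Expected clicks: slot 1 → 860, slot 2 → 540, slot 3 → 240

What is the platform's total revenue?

Total revenue: $8895.00

Ranked by bid: $7.94 (Hale) > $6.42 (Tessera) > $5.19 (Dune) > $2.38 (Rook)
Slot 1: Hale pays $6.42 × 860 = $5521.20
Slot 2: Tessera pays $5.19 × 540 = $2802.60
Slot 3: Dune pays $2.38 × 240 = $571.20
Total = $8895.00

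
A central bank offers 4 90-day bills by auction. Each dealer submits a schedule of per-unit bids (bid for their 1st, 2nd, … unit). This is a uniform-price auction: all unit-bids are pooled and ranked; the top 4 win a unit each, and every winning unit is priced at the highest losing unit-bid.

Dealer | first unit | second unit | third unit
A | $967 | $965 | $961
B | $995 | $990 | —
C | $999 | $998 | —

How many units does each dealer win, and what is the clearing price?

Merging the schedules and taking the best 4: 999 (C-1), 998 (C-2), 995 (B-1), 990 (B-2)
Highest rejected unit-bid = $967.
Allocation: B 2, C 2.

B 2, C 2; clearing price $967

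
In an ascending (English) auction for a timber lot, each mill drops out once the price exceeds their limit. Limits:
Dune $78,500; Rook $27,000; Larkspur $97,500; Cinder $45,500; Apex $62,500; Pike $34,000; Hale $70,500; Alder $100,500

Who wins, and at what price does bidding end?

Limits ranked: 100,500 (Alder) > 97,500 (Larkspur) > 78,500 (Dune) > 70,500 (Hale) > 62,500 (Apex) > 45,500 (Cinder) > …
Bidding ends when Larkspur exits at $97,500; Alder takes it.

Alder wins at $97,500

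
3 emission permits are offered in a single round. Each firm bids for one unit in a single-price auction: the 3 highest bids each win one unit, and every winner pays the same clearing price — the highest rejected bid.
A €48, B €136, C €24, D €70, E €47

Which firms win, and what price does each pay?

B, D, A; each pays €47

Bids ranked high→low: 136 (B), 70 (D), 48 (A), 47 (E), 24 (C)
Winners (3 units): B, D, A.
Clearing price = highest rejected bid = €47.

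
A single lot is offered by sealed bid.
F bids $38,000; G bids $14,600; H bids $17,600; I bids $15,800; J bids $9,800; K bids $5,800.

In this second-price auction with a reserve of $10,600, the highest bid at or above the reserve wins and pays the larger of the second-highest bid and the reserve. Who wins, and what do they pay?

Bids ranked: 38,000 (F) > 17,600 (H) > 15,800 (I) > 14,600 (G) > 9,800 (J) > 5,800 (K)
F has the top bid at or above the reserve ($38,000).
max(second-highest $17,600, reserve $10,600) = $17,600; the reserve does not bind.

F pays $17,600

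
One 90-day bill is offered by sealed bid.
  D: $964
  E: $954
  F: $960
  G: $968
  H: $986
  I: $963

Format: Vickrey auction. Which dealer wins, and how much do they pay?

Vickrey auction: the highest bidder wins and pays the second-highest bid.
Bids ranked: 986 (H) > 968 (G) > 964 (D) > 963 (I) > 960 (F) > 954 (E)
Second-price: H pays G's bid of $968.

H pays $968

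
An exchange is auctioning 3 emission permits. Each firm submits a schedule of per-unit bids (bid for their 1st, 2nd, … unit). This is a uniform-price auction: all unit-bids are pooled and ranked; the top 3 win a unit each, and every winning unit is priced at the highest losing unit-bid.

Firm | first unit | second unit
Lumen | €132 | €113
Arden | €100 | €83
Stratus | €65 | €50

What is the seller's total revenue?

Total revenue: €249

Merging the schedules and taking the best 3: 132 (Lumen-1), 113 (Lumen-2), 100 (Arden-1)
The (k+1)-th unit-bid is €83.
Allocation: Arden 1, Lumen 2. Every unit priced at €83.
Revenue = 3 × 83 = €249.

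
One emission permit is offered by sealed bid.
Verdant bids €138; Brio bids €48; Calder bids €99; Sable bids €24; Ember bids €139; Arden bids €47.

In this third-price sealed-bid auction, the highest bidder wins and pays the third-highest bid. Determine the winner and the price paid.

Rule: the highest bidder wins and pays the third-highest bid.
Bids ranked: 139 (Ember) > 138 (Verdant) > 99 (Calder) > 48 (Brio) > 47 (Arden) > 24 (Sable)
Ember wins; payment is bid #3 in the ranking = €99.

Ember pays €99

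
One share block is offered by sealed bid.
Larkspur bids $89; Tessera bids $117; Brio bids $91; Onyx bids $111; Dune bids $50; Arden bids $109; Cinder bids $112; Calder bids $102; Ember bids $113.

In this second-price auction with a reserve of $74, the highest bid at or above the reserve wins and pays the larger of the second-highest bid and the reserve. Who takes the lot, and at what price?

Tessera pays $113

Bids in order: 117 (Tessera) > 113 (Ember) > 112 (Cinder) > 111 (Onyx) > 109 (Arden) > 102 (Calder) > …
Tessera has the top bid at or above the reserve ($117).
max(second-highest $113, reserve $74) = $113; the reserve does not bind.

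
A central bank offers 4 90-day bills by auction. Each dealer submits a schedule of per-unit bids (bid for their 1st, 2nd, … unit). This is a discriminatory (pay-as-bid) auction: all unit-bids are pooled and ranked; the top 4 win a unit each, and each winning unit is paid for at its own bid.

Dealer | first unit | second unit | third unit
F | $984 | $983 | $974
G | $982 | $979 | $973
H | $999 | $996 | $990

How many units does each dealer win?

F 1, H 3

Merging the schedules and taking the best 4: 999 (H-1), 996 (H-2), 990 (H-3), 984 (F-1)
Next rejected bid: $983 (not a price — pay-as-bid).
Allocation: F 1, H 3.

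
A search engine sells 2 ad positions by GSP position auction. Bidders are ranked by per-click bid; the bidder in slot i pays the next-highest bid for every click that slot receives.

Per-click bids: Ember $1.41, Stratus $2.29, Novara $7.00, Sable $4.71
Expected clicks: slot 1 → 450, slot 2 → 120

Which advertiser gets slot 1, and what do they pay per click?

Per-click bids in order: $7.00 (Novara) > $4.71 (Sable) > $2.29 (Stratus) > …
Slot 1 goes to the first-ranked bidder, Novara, who pays the next bid down: $4.71/click.

Novara; $4.71 per click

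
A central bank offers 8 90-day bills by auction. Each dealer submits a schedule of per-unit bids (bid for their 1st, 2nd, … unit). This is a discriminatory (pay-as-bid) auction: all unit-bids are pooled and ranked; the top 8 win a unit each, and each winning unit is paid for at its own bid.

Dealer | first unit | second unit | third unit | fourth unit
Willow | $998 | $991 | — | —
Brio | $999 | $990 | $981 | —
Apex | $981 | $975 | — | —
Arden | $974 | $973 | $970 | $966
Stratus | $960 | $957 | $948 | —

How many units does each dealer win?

Apex 2, Arden 1, Brio 3, Willow 2

All unit-bids, highest first — top 8: 999 (Brio-1), 998 (Willow-1), 991 (Willow-2), 990 (Brio-2), 981 (Brio-3), 981 (Apex-1), 975 (Apex-2), 974 (Arden-1)
Next rejected bid: $973 (not a price — pay-as-bid).
Allocation: Apex 2, Arden 1, Brio 3, Willow 2.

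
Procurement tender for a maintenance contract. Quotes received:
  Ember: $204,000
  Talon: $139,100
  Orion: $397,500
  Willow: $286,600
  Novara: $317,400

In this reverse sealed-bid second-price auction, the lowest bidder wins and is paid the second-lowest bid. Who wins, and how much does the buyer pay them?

Reverse sealed-bid second-price auction: the lowest bidder wins and is paid the second-lowest bid.
Bids in order: 139,100 (Talon) < 204,000 (Ember) < 286,600 (Willow) < 317,400 (Novara) < 397,500 (Orion)
Talon is lowest; is paid the second-lowest bid, $204,000.

Talon is paid $204,000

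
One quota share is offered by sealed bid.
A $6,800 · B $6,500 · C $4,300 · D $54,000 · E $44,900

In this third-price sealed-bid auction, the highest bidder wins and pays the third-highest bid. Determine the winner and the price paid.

Third-price sealed-bid auction: the highest bidder wins and pays the third-highest bid.
Bids ranked: 54,000 (D) > 44,900 (E) > 6,800 (A) > 6,500 (B) > 4,300 (C)
D wins; payment is bid #3 in the ranking = $6,800.

D pays $6,800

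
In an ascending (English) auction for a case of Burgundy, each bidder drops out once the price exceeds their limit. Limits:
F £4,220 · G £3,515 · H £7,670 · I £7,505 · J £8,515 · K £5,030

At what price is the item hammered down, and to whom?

J wins at £7,670

Limits ranked: 8,515 (J) > 7,670 (H) > 7,505 (I) > 5,030 (K) > 4,220 (F) > 3,515 (G)
Once the price passes £7,670, only J is left; the hammer falls at H's limit of £7,670.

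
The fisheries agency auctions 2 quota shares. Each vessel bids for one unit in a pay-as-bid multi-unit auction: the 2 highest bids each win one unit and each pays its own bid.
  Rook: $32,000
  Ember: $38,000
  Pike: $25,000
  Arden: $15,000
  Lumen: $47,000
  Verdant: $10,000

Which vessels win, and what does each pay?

Sorting: 47,000 (Lumen), 38,000 (Ember), 32,000 (Rook), 25,000 (Pike), …
Winners (2 units): Lumen, Ember.
Each winner pays its own bid: Lumen $47,000, Ember $38,000.

Lumen $47,000, Ember $38,000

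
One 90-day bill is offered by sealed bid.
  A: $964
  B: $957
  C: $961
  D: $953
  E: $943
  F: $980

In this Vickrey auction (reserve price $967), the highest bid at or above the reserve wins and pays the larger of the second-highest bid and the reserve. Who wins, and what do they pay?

F pays $967

Rule: the highest bid at or above the reserve wins and pays the larger of the second-highest bid and the reserve.
Bids in order: 980 (F) > 964 (A) > 961 (C) > 957 (B) > 953 (D) > 943 (E)
Highest eligible bid: F at $980.
Second-highest bid $964 is below the reserve $967, so the reserve binds → payment $967.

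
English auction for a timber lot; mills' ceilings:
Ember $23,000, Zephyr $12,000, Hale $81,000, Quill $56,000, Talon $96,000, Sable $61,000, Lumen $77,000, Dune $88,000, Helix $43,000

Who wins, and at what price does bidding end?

Limits in order: 96,000 (Talon) > 88,000 (Dune) > 81,000 (Hale) > 77,000 (Lumen) > 61,000 (Sable) > 56,000 (Quill) > …
Bidding ends when Dune exits at $88,000; Talon takes it.

Talon wins at $88,000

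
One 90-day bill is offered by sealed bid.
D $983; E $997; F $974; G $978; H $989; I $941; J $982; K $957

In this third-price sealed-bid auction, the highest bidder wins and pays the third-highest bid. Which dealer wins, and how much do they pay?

E pays $983

Third-price sealed-bid auction: the highest bidder wins and pays the third-highest bid.
Sorting bids: 997 (E) > 989 (H) > 983 (D) > 982 (J) > 978 (G) > 974 (F) > …
E is highest; pays the third-highest bid, $983.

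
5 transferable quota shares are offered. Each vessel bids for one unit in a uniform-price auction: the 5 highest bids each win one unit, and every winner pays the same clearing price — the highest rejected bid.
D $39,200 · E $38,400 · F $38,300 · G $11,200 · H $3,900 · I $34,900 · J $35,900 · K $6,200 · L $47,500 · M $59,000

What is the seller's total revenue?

Total revenue: $179,500

Bids ranked high→low: 59,000 (M), 47,500 (L), 39,200 (D), 38,400 (E), 38,300 (F), 35,900 (J), 34,900 (I), …
Winners (5 units): M, L, D, E, F.
Clearing price = highest rejected bid = $35,900.
Total revenue = 5 × $35,900 = $179,500.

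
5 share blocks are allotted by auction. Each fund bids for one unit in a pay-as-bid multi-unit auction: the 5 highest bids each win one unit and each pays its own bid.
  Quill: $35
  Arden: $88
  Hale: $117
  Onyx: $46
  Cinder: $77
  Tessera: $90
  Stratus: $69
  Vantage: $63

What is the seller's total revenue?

Total revenue: $441

Ordering the bids: 117 (Hale), 90 (Tessera), 88 (Arden), 77 (Cinder), 69 (Stratus), 63 (Vantage), 46 (Onyx), …
The 5 highest are Hale, Tessera, Arden, Cinder, Stratus.
Total revenue = 117 + 90 + 88 + 77 + 69 = $441.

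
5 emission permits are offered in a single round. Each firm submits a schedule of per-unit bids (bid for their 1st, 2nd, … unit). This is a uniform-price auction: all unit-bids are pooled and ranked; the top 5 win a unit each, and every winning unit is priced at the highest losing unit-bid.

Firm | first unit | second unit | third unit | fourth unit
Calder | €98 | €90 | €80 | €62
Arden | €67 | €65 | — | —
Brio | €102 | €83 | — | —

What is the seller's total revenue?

Total revenue: €335

Merging the schedules and taking the best 5: 102 (Brio-1), 98 (Calder-1), 90 (Calder-2), 83 (Brio-2), 80 (Calder-3)
First bid not allocated: €67.
Allocation: Brio 2, Calder 3. Every unit priced at €67.
Revenue = 5 × 67 = €335.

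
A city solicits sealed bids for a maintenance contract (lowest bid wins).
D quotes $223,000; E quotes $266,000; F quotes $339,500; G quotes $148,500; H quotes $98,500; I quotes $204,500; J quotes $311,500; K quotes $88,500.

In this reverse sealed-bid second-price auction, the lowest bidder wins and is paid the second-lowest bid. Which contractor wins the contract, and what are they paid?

K is paid $98,500

Reverse sealed-bid second-price auction: the lowest bidder wins and is paid the second-lowest bid.
Bids in order: 88,500 (K) < 98,500 (H) < 148,500 (G) < 204,500 (I) < 223,000 (D) < 266,000 (E) < …
K wins with the lowest bid; price is set by the runner-up at $98,500.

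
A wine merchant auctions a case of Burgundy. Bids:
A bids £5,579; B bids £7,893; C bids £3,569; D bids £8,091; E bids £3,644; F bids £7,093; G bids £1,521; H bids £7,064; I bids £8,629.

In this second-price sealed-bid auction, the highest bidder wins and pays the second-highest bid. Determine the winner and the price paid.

Sorting bids: 8,629 (I) > 8,091 (D) > 7,893 (B) > 7,093 (F) > 7,064 (H) > 5,579 (A) > …
I is highest; pays the second-highest bid, £8,091.

I pays £8,091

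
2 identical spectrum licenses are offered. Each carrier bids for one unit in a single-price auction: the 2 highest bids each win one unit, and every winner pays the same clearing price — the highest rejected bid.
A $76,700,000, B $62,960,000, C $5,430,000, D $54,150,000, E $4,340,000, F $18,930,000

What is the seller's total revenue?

Bids ranked high→low: 76,700,000 (A), 62,960,000 (B), 54,150,000 (D), 18,930,000 (F), …
The 2 highest are A, B.
Highest unsuccessful bid: $54,150,000 → clearing price.
Total revenue = 2 × $54,150,000 = $108,300,000.

Total revenue: $108,300,000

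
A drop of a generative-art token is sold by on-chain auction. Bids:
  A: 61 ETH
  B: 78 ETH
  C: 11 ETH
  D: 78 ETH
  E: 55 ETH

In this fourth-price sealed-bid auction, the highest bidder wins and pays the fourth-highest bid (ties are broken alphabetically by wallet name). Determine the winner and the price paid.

Bids ranked: 78 (B) > 78 (D) > 61 (A) > 55 (E) > 11 (C)
B and D tie at 78 ETH; tie-break gives it to B.
B wins; payment is bid #4 in the ranking = 55 ETH.

B pays 55 ETH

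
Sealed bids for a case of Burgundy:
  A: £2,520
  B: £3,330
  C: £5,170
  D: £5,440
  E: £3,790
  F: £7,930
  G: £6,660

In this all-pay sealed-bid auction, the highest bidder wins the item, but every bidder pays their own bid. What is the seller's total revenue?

All-pay sealed-bid auction: the highest bidder wins the item, but every bidder pays their own bid.
Bids ranked: 7,930 (F) > 6,660 (G) > 5,440 (D) > 5,170 (C) > 3,790 (E) > 3,330 (B) > …
Every bidder forfeits their bid regardless of winning.
Revenue = 2,520 + 3,330 + 5,170 + 5,440 + 3,790 + 7,930 + 6,660 = £34,840.

Total revenue: £34,840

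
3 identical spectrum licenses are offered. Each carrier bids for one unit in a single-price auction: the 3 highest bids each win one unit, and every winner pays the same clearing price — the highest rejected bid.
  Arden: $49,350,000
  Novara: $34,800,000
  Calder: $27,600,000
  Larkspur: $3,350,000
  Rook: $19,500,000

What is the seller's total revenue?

Ordering the bids: 49,350,000 (Arden), 34,800,000 (Novara), 27,600,000 (Calder), 19,500,000 (Rook), 3,350,000 (Larkspur)
Top 3: Arden, Novara, Calder.
First losing bid is Rook's $19,500,000, which sets the uniform price.
Total revenue = 3 × $19,500,000 = $58,500,000.

Total revenue: $58,500,000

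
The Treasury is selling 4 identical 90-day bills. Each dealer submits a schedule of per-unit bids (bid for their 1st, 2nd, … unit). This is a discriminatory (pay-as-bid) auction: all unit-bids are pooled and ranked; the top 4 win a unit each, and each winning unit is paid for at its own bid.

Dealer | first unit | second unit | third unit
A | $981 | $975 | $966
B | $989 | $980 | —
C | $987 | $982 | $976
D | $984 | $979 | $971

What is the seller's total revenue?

Pooled unit-bids ranked (top 4): 989 (B-1), 987 (C-1), 984 (D-1), 982 (C-2)
Next rejected bid: $981 (not a price — pay-as-bid).
Each winning unit pays its own bid.
Revenue = 989 + 987 + 984 + 982 = $3,942.

Total revenue: $3,942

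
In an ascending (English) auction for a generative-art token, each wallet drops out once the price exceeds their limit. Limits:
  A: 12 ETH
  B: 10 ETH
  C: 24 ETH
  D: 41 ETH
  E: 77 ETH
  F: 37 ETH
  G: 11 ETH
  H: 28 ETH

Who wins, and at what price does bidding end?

Limits ranked: 77 (E) > 41 (D) > 37 (F) > 28 (H) > 24 (C) > 12 (A) > …
D is the last rival to drop out, at 41 ETH; E remains and wins at that price.

E wins at 41 ETH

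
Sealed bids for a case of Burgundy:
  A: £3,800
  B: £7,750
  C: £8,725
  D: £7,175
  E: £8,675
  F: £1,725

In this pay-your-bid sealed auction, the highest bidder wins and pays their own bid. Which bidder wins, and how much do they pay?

Rule: the highest bidder wins and pays their own bid.
Sorting bids: 8,725 (C) > 8,675 (E) > 7,750 (B) > 7,175 (D) > 3,800 (A) > 1,725 (F)
C has the highest bid and pays exactly that: £8,725.

C pays £8,725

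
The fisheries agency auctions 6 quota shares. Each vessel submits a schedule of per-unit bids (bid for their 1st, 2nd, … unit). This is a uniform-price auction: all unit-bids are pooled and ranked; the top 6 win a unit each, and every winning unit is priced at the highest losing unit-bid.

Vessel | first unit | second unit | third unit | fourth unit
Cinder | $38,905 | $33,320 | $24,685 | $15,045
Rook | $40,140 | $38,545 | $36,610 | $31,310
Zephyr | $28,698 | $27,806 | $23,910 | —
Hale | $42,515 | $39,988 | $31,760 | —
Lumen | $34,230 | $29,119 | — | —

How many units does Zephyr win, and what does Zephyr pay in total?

Zephyr: 0 units, pays $0

Merging the schedules and taking the best 6: 42,515 (Hale-1), 40,140 (Rook-1), 39,988 (Hale-2), 38,905 (Cinder-1), 38,545 (Rook-2), 36,610 (Rook-3)
Highest rejected unit-bid = $34,230.
Zephyr wins 0 unit(s) at $34,230 each.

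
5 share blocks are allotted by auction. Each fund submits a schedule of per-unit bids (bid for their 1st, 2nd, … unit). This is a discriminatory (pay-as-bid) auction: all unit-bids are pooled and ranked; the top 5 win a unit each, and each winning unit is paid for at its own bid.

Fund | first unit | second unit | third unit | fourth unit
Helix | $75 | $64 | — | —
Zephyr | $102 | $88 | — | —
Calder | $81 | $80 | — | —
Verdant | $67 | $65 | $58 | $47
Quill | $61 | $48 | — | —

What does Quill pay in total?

Merging the schedules and taking the best 5: 102 (Zephyr-1), 88 (Zephyr-2), 81 (Calder-1), 80 (Calder-2), 75 (Helix-1)
Next rejected bid: $67 (not a price — pay-as-bid).
Quill wins no units.

Quill pays $0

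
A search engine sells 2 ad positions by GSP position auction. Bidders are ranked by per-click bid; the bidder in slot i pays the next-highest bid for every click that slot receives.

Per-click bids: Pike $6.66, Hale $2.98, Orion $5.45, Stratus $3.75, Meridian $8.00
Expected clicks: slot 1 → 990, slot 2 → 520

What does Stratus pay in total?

Stratus pays $0.00

Ranked by bid: $8.00 (Meridian) > $6.66 (Pike) > $5.45 (Orion) > …
Stratus ranks below slot 2 → no slot, pays nothing.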